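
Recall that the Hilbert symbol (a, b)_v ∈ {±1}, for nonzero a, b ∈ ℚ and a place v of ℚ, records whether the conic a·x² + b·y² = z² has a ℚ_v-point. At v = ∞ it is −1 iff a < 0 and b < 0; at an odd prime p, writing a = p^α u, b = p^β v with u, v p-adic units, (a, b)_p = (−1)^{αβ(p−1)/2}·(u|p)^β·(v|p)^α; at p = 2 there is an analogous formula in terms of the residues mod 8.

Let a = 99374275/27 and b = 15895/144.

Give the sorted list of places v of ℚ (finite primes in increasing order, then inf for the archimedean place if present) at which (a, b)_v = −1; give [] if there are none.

[5, 7]

Mod squares: a ≡ 273, b ≡ 55. Check v ∈ {∞, 2, 3, 5, 7, 11, 13, 17, 19}.
v=∞: 273 > 0 and 55 > 0  ⇒  (a,b)_∞ = +1.
v=5: a=5^2·(≡3), b=5^1·(≡1) mod 5; (3|5)=-1, (1|5)=+1; (−1)^{2·1·2}·(-1)^1·(+1)^2 = -1.
v=13: a=13^1·(≡6), b=13^0·(≡9) mod 13; (6|13)=-1, (9|13)=+1; (−1)^{1·0·6}·(-1)^0·(+1)^1 = +1.
v=2: v_2(a)=0, v_2(b)=-4; units ≡ 1, 7 (mod 8); ε·ε+αω+βω = 0·1+0·0+-4·0 ≡ 0  ⇒  (a,b)_2 = +1.
v=17: a=17^0·(≡1), b=17^2·(≡9) mod 17; (1|17)=+1, (9|17)=+1; (−1)^{0·2·8}·(+1)^2·(+1)^0 = +1.
v=3: a=3^-3·(≡1), b=3^-2·(≡1) mod 3; (1|3)=+1, (1|3)=+1; (−1)^{-3·-2·1}·(+1)^-2·(+1)^-3 = +1.
v=11: a=11^2·(≡3), b=11^1·(≡4) mod 11; (3|11)=+1, (4|11)=+1; (−1)^{2·1·5}·(+1)^1·(+1)^2 = +1.
v=7: a=7^1·(≡4), b=7^0·(≡3) mod 7; (4|7)=+1, (3|7)=-1; (−1)^{1·0·3}·(+1)^0·(-1)^1 = -1.
v=19: a=19^2·(≡17), b=19^0·(≡1) mod 19; (17|19)=+1, (1|19)=+1; (−1)^{2·0·9}·(+1)^0·(+1)^2 = +1.
|Ram(273, 55)| = 2, even; anisotropic at {5, 7}.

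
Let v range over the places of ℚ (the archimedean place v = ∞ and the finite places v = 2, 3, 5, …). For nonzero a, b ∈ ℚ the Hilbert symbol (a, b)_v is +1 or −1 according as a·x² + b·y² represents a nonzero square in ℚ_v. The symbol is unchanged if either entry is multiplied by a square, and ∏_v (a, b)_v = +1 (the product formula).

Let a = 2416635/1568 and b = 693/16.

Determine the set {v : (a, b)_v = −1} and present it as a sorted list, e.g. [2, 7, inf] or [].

[2, 3, 5, 11]

Mod squares: a ≡ 6630, b ≡ 77. Check v ∈ {∞, 2, 3, 5, 7, 11, 13, 17}.
v=7: a=7^-2·(≡1), b=7^1·(≡4) mod 7; (1|7)=+1, (4|7)=+1; (−1)^{-2·1·3}·(+1)^1·(+1)^-2 = +1.
v=17: a=17^1·(≡13), b=17^0·(≡4) mod 17; (13|17)=+1, (4|17)=+1; (−1)^{1·0·8}·(+1)^0·(+1)^1 = +1.
v=11: a=11^0·(≡2), b=11^1·(≡6) mod 11; (2|11)=-1, (6|11)=-1; (−1)^{0·1·5}·(-1)^1·(-1)^0 = -1.
v=3: a=3^7·(≡2), b=3^2·(≡2) mod 3; (2|3)=-1, (2|3)=-1; (−1)^{7·2·1}·(-1)^2·(-1)^7 = -1.
v=5: a=5^1·(≡4), b=5^0·(≡3) mod 5; (4|5)=+1, (3|5)=-1; (−1)^{1·0·2}·(+1)^0·(-1)^1 = -1.
v=2: v_2(a)=-5, v_2(b)=-4; units ≡ 3, 5 (mod 8); ε·ε+αω+βω = 1·0+-5·1+-4·1 ≡ 1  ⇒  (a,b)_2 = -1.
v=∞: 6630 > 0 and 77 > 0  ⇒  (a,b)_∞ = +1.
v=13: a=13^1·(≡1), b=13^0·(≡10) mod 13; (1|13)=+1, (10|13)=+1; (−1)^{1·0·6}·(+1)^0·(+1)^1 = +1.
Ram(6630, 77) = {2, 3, 5, 11}; no ℚ_2-point on the conic.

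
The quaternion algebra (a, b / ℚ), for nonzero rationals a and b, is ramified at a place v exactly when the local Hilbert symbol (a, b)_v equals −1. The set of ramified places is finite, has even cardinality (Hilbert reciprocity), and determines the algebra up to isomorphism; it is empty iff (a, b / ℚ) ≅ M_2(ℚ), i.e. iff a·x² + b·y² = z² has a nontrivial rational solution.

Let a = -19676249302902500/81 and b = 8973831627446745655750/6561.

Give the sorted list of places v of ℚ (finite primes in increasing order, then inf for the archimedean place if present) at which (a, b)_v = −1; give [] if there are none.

[2, 29]

(a, b) ≡ (-37961, 70) mod (ℚ^×)²; places V = {2, 3, 5, 7, 11, 17, 29, ∞}.
(a,b)_29: α=1, u≡1; β=4, v≡21 (mod 29); (1|29)=+1, (21|29)=-1; sign (−1)^0·+1^4·-1^1 = -1.
(a,b)_∞: sgn(-37961)=−, sgn(70)=+, so +1.
(a,b)_3: α=-4, u≡1; β=-8, v≡1 (mod 3); (1|3)=+1, (1|3)=+1; sign (−1)^0·+1^-8·+1^-4 = +1.
(a,b)_17: α=3, u≡5; β=4, v≡13 (mod 17); (5|17)=-1, (13|17)=+1; sign (−1)^0·-1^4·+1^3 = +1.
(a,b)_7: α=3, u≡4; β=3, v≡3 (mod 7); (4|7)=+1, (3|7)=-1; sign (−1)^1·+1^3·-1^3 = +1.
(a,b)_5: α=4, u≡1; β=3, v≡1 (mod 5); (1|5)=+1, (1|5)=+1; sign (−1)^0·+1^3·+1^4 = +1.
(a,b)_11: α=5, u≡9; β=6, v≡5 (mod 11); (9|11)=+1, (5|11)=+1; sign (−1)^0·+1^6·+1^5 = +1.
(a,b)_2: α=2, β=1; u≡7, v≡3 (mod 8); ε(u)ε(v)=1·1, αω(v)=2·1, βω(u)=1·0; sum ≡ 1  ⇒  -1.
|Ram(-37961, 70)| = 2, even; anisotropic at {2, 29}.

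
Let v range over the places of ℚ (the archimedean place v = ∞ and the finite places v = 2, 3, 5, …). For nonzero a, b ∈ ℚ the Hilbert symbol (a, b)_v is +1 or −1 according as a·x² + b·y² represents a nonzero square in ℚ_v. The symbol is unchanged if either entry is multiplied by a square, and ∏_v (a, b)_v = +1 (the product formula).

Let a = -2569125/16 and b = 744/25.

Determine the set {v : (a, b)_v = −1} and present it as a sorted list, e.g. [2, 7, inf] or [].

Mod squares: a ≡ -102765, b ≡ 186. Check v ∈ {∞, 2, 3, 5, 13, 17, 31}.
v=5: a=5^3·(≡2), b=5^-2·(≡4) mod 5; (2|5)=-1, (4|5)=+1; (−1)^{3·-2·2}·(-1)^-2·(+1)^3 = +1.
v=31: a=31^1·(≡7), b=31^1·(≡27) mod 31; (7|31)=+1, (27|31)=-1; (−1)^{1·1·15}·(+1)^1·(-1)^1 = +1.
v=2: v_2(a)=-4, v_2(b)=3; units ≡ 3, 5 (mod 8); ε·ε+αω+βω = 1·0+-4·1+3·1 ≡ 1  ⇒  (a,b)_2 = -1.
v=13: a=13^1·(≡9), b=13^0·(≡10) mod 13; (9|13)=+1, (10|13)=+1; (−1)^{1·0·6}·(+1)^0·(+1)^1 = +1.
v=∞: -102765 < 0 and 186 > 0  ⇒  (a,b)_∞ = +1.
v=17: a=17^1·(≡12), b=17^0·(≡8) mod 17; (12|17)=-1, (8|17)=+1; (−1)^{1·0·8}·(-1)^0·(+1)^1 = +1.
v=3: a=3^1·(≡2), b=3^1·(≡2) mod 3; (2|3)=-1, (2|3)=-1; (−1)^{1·1·1}·(-1)^1·(-1)^1 = -1.
Ram(-102765, 186) = {2, 3}; no ℚ_2-point on the conic.

[2, 3]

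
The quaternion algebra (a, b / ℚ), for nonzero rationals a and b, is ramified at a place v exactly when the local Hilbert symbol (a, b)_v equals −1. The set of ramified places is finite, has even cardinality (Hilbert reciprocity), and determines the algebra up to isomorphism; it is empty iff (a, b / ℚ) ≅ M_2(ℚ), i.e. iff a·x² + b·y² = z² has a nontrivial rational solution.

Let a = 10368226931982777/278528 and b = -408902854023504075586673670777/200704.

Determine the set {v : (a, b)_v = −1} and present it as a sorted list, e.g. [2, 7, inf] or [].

(a, b) ≡ (13398565521, -33497) mod (ℚ^×)²; places V = {2, 3, 7, 11, 13, 17, 19, 23, 31, 41, 43, ∞}.
(a,b)_19: α=1, u≡3; β=3, v≡16 (mod 19); (3|19)=-1, (16|19)=+1; sign (−1)^1·-1^3·+1^1 = +1.
(a,b)_13: α=2, u≡9; β=2, v≡3 (mod 13); (9|13)=+1, (3|13)=+1; sign (−1)^0·+1^2·+1^2 = +1.
(a,b)_3: α=5, u≡1; β=2, v≡1 (mod 3); (1|3)=+1, (1|3)=+1; sign (−1)^0·+1^2·+1^5 = +1.
(a,b)_31: α=3, u≡13; β=4, v≡8 (mod 31); (13|31)=-1, (8|31)=+1; sign (−1)^0·-1^4·+1^3 = +1.
(a,b)_23: α=1, u≡1; β=2, v≡22 (mod 23); (1|23)=+1, (22|23)=-1; sign (−1)^0·+1^2·-1^1 = -1.
(a,b)_∞: sgn(13398565521)=+, sgn(-33497)=−, so +1.
(a,b)_43: α=1, u≡21; β=3, v≡36 (mod 43); (21|43)=+1, (36|43)=+1; sign (−1)^1·+1^3·+1^1 = -1.
(a,b)_11: α=1, u≡3; β=4, v≡5 (mod 11); (3|11)=+1, (5|11)=+1; sign (−1)^0·+1^4·+1^1 = +1.
(a,b)_41: α=1, u≡33; β=3, v≡30 (mod 41); (33|41)=+1, (30|41)=-1; sign (−1)^0·+1^3·-1^1 = -1.
(a,b)_7: α=0, u≡5; β=-2, v≡5 (mod 7); (5|7)=-1, (5|7)=-1; sign (−1)^0·-1^-2·-1^0 = +1.
(a,b)_17: α=-1, u≡5; β=0, v≡10 (mod 17); (5|17)=-1, (10|17)=-1; sign (−1)^0·-1^0·-1^-1 = -1.
(a,b)_2: α=-14, β=-12; u≡1, v≡7 (mod 8); ε(u)ε(v)=0·1, αω(v)=-14·0, βω(u)=-12·0; sum ≡ 0  ⇒  +1.
Ram(13398565521, -33497) = {17, 23, 41, 43}; no ℚ_17-point on the conic.

[17, 23, 41, 43]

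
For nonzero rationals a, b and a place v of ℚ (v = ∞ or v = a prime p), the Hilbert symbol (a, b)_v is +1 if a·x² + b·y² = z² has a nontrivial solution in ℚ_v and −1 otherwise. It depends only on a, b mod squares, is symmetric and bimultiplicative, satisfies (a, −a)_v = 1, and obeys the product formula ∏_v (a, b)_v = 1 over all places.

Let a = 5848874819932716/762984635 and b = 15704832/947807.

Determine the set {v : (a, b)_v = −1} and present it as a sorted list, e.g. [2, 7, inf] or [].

Mod squares: a ≡ 665, b ≡ 69. Check v ∈ {∞, 2, 3, 5, 7, 11, 13, 19, 23, 29}.
v=11: a=11^6·(≡3), b=11^2·(≡1) mod 11; (3|11)=+1, (1|11)=+1; (−1)^{6·2·5}·(+1)^2·(+1)^6 = +1.
v=2: v_2(a)=2, v_2(b)=8; units ≡ 1, 5 (mod 8); ε·ε+αω+βω = 0·0+2·1+8·0 ≡ 0  ⇒  (a,b)_2 = +1.
v=5: a=5^-1·(≡3), b=5^0·(≡1) mod 5; (3|5)=-1, (1|5)=+1; (−1)^{-1·0·2}·(-1)^0·(+1)^-1 = +1.
v=23: a=23^-2·(≡17), b=23^-1·(≡4) mod 23; (17|23)=-1, (4|23)=+1; (−1)^{-2·-1·11}·(-1)^-1·(+1)^-2 = -1.
v=3: a=3^2·(≡2), b=3^1·(≡2) mod 3; (2|3)=-1, (2|3)=-1; (−1)^{2·1·1}·(-1)^1·(-1)^2 = -1.
v=29: a=29^-2·(≡14), b=29^-2·(≡15) mod 29; (14|29)=-1, (15|29)=-1; (−1)^{-2·-2·14}·(-1)^-2·(-1)^-2 = +1.
v=13: a=13^6·(≡7), b=13^2·(≡10) mod 13; (7|13)=-1, (10|13)=+1; (−1)^{6·2·6}·(-1)^2·(+1)^6 = +1.
v=19: a=19^1·(≡16), b=19^0·(≡14) mod 19; (16|19)=+1, (14|19)=-1; (−1)^{1·0·9}·(+1)^0·(-1)^1 = -1.
v=∞: 665 > 0 and 69 > 0  ⇒  (a,b)_∞ = +1.
v=7: a=7^-3·(≡2), b=7^-2·(≡5) mod 7; (2|7)=+1, (5|7)=-1; (−1)^{-3·-2·3}·(+1)^-2·(-1)^-3 = -1.
(665, 69 / ℚ) ramifies at {3, 7, 19, 23}: a division algebra.

[3, 7, 19, 23]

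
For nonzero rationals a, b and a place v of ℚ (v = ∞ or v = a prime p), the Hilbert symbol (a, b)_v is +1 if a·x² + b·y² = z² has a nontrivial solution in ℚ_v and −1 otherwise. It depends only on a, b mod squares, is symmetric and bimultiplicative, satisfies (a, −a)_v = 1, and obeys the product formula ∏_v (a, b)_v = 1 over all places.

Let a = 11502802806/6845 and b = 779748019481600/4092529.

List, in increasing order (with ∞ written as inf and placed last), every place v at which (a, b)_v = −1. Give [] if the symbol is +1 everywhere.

(a, b) ≡ (257070, 779) mod (ℚ^×)²; places V = {2, 3, 5, 7, 11, 13, 17, 19, 37, 41, 43, ∞}.
(a,b)_17: α=0, u≡8; β=-4, v≡7 (mod 17); (8|17)=+1, (7|17)=-1; sign (−1)^0·+1^-4·-1^0 = +1.
(a,b)_7: α=0, u≡2; β=-2, v≡2 (mod 7); (2|7)=+1, (2|7)=+1; sign (−1)^0·+1^-2·+1^0 = +1.
(a,b)_19: α=1, u≡14; β=1, v≡13 (mod 19); (14|19)=-1, (13|19)=-1; sign (−1)^1·-1^1·-1^1 = -1.
(a,b)_41: α=1, u≡14; β=1, v≡28 (mod 41); (14|41)=-1, (28|41)=-1; sign (−1)^0·-1^1·-1^1 = +1.
(a,b)_2: α=1, β=10; u≡7, v≡3 (mod 8); ε(u)ε(v)=1·1, αω(v)=1·1, βω(u)=10·0; sum ≡ 0  ⇒  +1.
(a,b)_43: α=2, u≡14; β=0, v≡12 (mod 43); (14|43)=+1, (12|43)=-1; sign (−1)^0·+1^0·-1^2 = +1.
(a,b)_3: α=1, u≡1; β=0, v≡2 (mod 3); (1|3)=+1, (2|3)=-1; sign (−1)^0·+1^0·-1^1 = -1.
(a,b)_37: α=-2, u≡32; β=2, v≡31 (mod 37); (32|37)=-1, (31|37)=-1; sign (−1)^0·-1^2·-1^-2 = +1.
(a,b)_11: α=3, u≡7; β=0, v≡4 (mod 11); (7|11)=-1, (4|11)=+1; sign (−1)^0·-1^0·+1^3 = +1.
(a,b)_13: α=0, u≡2; β=4, v≡12 (mod 13); (2|13)=-1, (12|13)=+1; sign (−1)^0·-1^4·+1^0 = +1.
(a,b)_∞: sgn(257070)=+, sgn(779)=+, so +1.
(a,b)_5: α=-1, u≡4; β=2, v≡1 (mod 5); (4|5)=+1, (1|5)=+1; sign (−1)^0·+1^2·+1^-1 = +1.
(257070, 779 / ℚ) ramifies at {3, 19}: a division algebra.

[3, 19]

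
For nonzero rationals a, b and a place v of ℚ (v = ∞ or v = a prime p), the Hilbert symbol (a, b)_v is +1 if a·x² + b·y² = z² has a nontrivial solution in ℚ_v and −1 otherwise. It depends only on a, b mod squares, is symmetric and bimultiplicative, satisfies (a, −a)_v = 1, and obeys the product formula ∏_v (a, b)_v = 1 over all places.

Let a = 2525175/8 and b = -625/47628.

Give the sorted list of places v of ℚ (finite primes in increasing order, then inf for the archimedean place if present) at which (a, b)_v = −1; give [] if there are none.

[2, 29]

Mod squares: a ≡ 2494, b ≡ -3. Check v ∈ {∞, 2, 3, 5, 7, 29, 43}.
v=3: a=3^4·(≡1), b=3^-5·(≡2) mod 3; (1|3)=+1, (2|3)=-1; (−1)^{4·-5·1}·(+1)^-5·(-1)^4 = +1.
v=7: a=7^0·(≡2), b=7^-2·(≡2) mod 7; (2|7)=+1, (2|7)=+1; (−1)^{0·-2·3}·(+1)^-2·(+1)^0 = +1.
v=2: v_2(a)=-3, v_2(b)=-2; units ≡ 7, 5 (mod 8); ε·ε+αω+βω = 1·0+-3·1+-2·0 ≡ 1  ⇒  (a,b)_2 = -1.
v=∞: 2494 > 0 and -3 < 0  ⇒  (a,b)_∞ = +1.
v=5: a=5^2·(≡4), b=5^4·(≡3) mod 5; (4|5)=+1, (3|5)=-1; (−1)^{2·4·2}·(+1)^4·(-1)^2 = +1.
v=29: a=29^1·(≡13), b=29^0·(≡10) mod 29; (13|29)=+1, (10|29)=-1; (−1)^{1·0·14}·(+1)^0·(-1)^1 = -1.
v=43: a=43^1·(≡36), b=43^0·(≡31) mod 43; (36|43)=+1, (31|43)=+1; (−1)^{1·0·21}·(+1)^0·(+1)^1 = +1.
Ram(2494, -3) = {2, 29}; no ℚ_2-point on the conic.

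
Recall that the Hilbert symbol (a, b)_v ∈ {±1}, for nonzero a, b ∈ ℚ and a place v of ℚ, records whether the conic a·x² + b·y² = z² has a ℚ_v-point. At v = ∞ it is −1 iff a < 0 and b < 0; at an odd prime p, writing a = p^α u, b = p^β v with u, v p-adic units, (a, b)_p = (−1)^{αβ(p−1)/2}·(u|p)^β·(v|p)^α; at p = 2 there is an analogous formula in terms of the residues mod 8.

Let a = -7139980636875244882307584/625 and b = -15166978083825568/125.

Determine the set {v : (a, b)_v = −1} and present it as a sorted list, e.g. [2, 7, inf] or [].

[13, 17, 19, inf]

(a, b) ≡ (-5434, -2210) mod (ℚ^×)²; places V = {2, 5, 7, 11, 13, 17, 19, ∞}.
(a,b)_11: α=5, u≡4; β=4, v≡5 (mod 11); (4|11)=+1, (5|11)=+1; sign (−1)^0·+1^4·+1^5 = +1.
(a,b)_5: α=-4, u≡1; β=-3, v≡2 (mod 5); (1|5)=+1, (2|5)=-1; sign (−1)^0·+1^-3·-1^-4 = +1.
(a,b)_13: α=5, u≡8; β=3, v≡9 (mod 13); (8|13)=-1, (9|13)=+1; sign (−1)^0·-1^3·+1^5 = -1.
(a,b)_17: α=2, u≡5; β=1, v≡6 (mod 17); (5|17)=-1, (6|17)=-1; sign (−1)^0·-1^1·-1^2 = -1.
(a,b)_7: α=6, u≡5; β=4, v≡4 (mod 7); (5|7)=-1, (4|7)=+1; sign (−1)^0·-1^4·+1^6 = +1.
(a,b)_∞: sgn(-5434)=−, sgn(-2210)=−, so -1.
(a,b)_2: α=9, β=5; u≡3, v≡7 (mod 8); ε(u)ε(v)=1·1, αω(v)=9·0, βω(u)=5·1; sum ≡ 0  ⇒  +1.
(a,b)_19: α=3, u≡13; β=2, v≡18 (mod 19); (13|19)=-1, (18|19)=-1; sign (−1)^0·-1^2·-1^3 = -1.
|Ram(-5434, -2210)| = 4, even; anisotropic at {13, 17, 19, ∞}.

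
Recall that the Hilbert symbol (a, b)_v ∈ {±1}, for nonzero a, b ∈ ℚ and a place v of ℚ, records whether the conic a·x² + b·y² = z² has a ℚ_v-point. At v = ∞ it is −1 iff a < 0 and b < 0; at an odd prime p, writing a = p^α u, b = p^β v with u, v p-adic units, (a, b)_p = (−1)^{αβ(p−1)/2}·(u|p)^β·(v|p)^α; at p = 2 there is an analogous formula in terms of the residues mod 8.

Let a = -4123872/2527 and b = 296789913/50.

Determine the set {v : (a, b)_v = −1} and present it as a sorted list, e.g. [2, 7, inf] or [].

[7, 43]

Mod squares: a ≡ -22274, b ≡ 149554. Check v ∈ {∞, 2, 3, 5, 7, 19, 37, 43, 47}.
v=19: a=19^-2·(≡3), b=19^0·(≡17) mod 19; (3|19)=-1, (17|19)=+1; (−1)^{-2·0·9}·(-1)^0·(+1)^-2 = +1.
v=47: a=47^0·(≡34), b=47^1·(≡45) mod 47; (34|47)=+1, (45|47)=-1; (−1)^{0·1·23}·(+1)^1·(-1)^0 = +1.
v=3: a=3^4·(≡1), b=3^4·(≡1) mod 3; (1|3)=+1, (1|3)=+1; (−1)^{4·4·1}·(+1)^4·(+1)^4 = +1.
v=5: a=5^0·(≡4), b=5^-2·(≡4) mod 5; (4|5)=+1, (4|5)=+1; (−1)^{0·-2·2}·(+1)^-2·(+1)^0 = +1.
v=37: a=37^1·(≡9), b=37^1·(≡12) mod 37; (9|37)=+1, (12|37)=+1; (−1)^{1·1·18}·(+1)^1·(+1)^1 = +1.
v=2: v_2(a)=5, v_2(b)=-1; units ≡ 7, 1 (mod 8); ε·ε+αω+βω = 1·0+5·0+-1·0 ≡ 0  ⇒  (a,b)_2 = +1.
v=7: a=7^-1·(≡6), b=7^2·(≡5) mod 7; (6|7)=-1, (5|7)=-1; (−1)^{-1·2·3}·(-1)^2·(-1)^-1 = -1.
v=∞: -22274 < 0 and 149554 > 0  ⇒  (a,b)_∞ = +1.
v=43: a=43^1·(≡10), b=43^1·(≡23) mod 43; (10|43)=+1, (23|43)=+1; (−1)^{1·1·21}·(+1)^1·(+1)^1 = -1.
Ram(-22274, 149554) = {7, 43}; no ℚ_7-point on the conic.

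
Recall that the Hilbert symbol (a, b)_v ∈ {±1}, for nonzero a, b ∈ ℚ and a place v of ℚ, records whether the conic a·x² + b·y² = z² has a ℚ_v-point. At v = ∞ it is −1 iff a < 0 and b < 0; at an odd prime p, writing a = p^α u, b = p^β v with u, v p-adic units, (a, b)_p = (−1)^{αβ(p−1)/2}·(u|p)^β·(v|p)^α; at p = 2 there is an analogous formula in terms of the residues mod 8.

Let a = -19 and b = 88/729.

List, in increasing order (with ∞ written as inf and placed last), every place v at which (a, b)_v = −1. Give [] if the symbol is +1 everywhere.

(a, b) ≡ (-19, 22) mod (ℚ^×)²; places V = {2, 3, 11, 19, ∞}.
(a,b)_2: α=0, β=3; u≡5, v≡3 (mod 8); ε(u)ε(v)=0·1, αω(v)=0·1, βω(u)=3·1; sum ≡ 1  ⇒  -1.
(a,b)_∞: sgn(-19)=−, sgn(22)=+, so +1.
(a,b)_3: α=0, u≡2; β=-6, v≡1 (mod 3); (2|3)=-1, (1|3)=+1; sign (−1)^0·-1^-6·+1^0 = +1.
(a,b)_11: α=0, u≡3; β=1, v≡10 (mod 11); (3|11)=+1, (10|11)=-1; sign (−1)^0·+1^1·-1^0 = +1.
(a,b)_19: α=1, u≡18; β=0, v≡18 (mod 19); (18|19)=-1, (18|19)=-1; sign (−1)^0·-1^0·-1^1 = -1.
Ram(-19, 22) = {2, 19}; no ℚ_2-point on the conic.

[2, 19]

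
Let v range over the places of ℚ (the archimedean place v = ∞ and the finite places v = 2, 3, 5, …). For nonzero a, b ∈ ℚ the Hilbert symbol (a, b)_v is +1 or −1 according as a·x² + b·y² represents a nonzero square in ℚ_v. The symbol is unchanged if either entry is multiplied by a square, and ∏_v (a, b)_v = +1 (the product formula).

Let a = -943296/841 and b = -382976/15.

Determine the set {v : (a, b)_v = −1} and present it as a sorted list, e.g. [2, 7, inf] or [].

[2, inf]

Mod squares: a ≡ -51, b ≡ -5610. Check v ∈ {∞, 2, 3, 5, 11, 17, 29}.
v=29: a=29^-2·(≡16), b=29^0·(≡25) mod 29; (16|29)=+1, (25|29)=+1; (−1)^{-2·0·14}·(+1)^0·(+1)^-2 = +1.
v=2: v_2(a)=6, v_2(b)=11; units ≡ 5, 3 (mod 8); ε·ε+αω+βω = 0·1+6·1+11·1 ≡ 1  ⇒  (a,b)_2 = -1.
v=3: a=3^1·(≡1), b=3^-1·(≡2) mod 3; (1|3)=+1, (2|3)=-1; (−1)^{1·-1·1}·(+1)^-1·(-1)^1 = +1.
v=11: a=11^0·(≡4), b=11^1·(≡8) mod 11; (4|11)=+1, (8|11)=-1; (−1)^{0·1·5}·(+1)^1·(-1)^0 = +1.
v=17: a=17^3·(≡10), b=17^1·(≡10) mod 17; (10|17)=-1, (10|17)=-1; (−1)^{3·1·8}·(-1)^1·(-1)^3 = +1.
v=5: a=5^0·(≡4), b=5^-1·(≡3) mod 5; (4|5)=+1, (3|5)=-1; (−1)^{0·-1·2}·(+1)^-1·(-1)^0 = +1.
v=∞: -51 < 0 and -5610 < 0  ⇒  (a,b)_∞ = -1.
|Ram(-51, -5610)| = 2, even; anisotropic at {2, ∞}.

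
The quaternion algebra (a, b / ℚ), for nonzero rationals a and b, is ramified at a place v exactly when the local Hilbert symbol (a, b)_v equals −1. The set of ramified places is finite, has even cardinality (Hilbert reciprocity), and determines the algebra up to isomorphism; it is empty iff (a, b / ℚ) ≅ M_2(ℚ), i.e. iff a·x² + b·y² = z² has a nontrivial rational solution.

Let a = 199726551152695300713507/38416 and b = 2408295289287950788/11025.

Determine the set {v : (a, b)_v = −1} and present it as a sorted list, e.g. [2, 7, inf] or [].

[23, 29]

(a, b) ≡ (555427, 12673) mod (ℚ^×)²; places V = {2, 3, 5, 7, 11, 17, 19, 23, 29, 31, 41, ∞}.
(a,b)_11: α=2, u≡1; β=2, v≡5 (mod 11); (1|11)=+1, (5|11)=+1; sign (−1)^0·+1^2·+1^2 = +1.
(a,b)_19: α=1, u≡5; β=1, v≡3 (mod 19); (5|19)=+1, (3|19)=-1; sign (−1)^1·+1^1·-1^1 = +1.
(a,b)_23: α=1, u≡22; β=1, v≡10 (mod 23); (22|23)=-1, (10|23)=-1; sign (−1)^1·-1^1·-1^1 = -1.
(a,b)_29: α=4, u≡26; β=3, v≡3 (mod 29); (26|29)=-1, (3|29)=-1; sign (−1)^0·-1^3·-1^4 = -1.
(a,b)_41: α=3, u≡7; β=2, v≡21 (mod 41); (7|41)=-1, (21|41)=+1; sign (−1)^0·-1^2·+1^3 = +1.
(a,b)_31: α=3, u≡11; β=2, v≡16 (mod 31); (11|31)=-1, (16|31)=+1; sign (−1)^0·-1^2·+1^3 = +1.
(a,b)_17: α=2, u≡14; β=2, v≡13 (mod 17); (14|17)=-1, (13|17)=+1; sign (−1)^0·-1^2·+1^2 = +1.
(a,b)_7: α=-4, u≡5; β=-2, v≡5 (mod 7); (5|7)=-1, (5|7)=-1; sign (−1)^0·-1^-2·-1^-4 = +1.
(a,b)_2: α=-4, β=2; u≡3, v≡1 (mod 8); ε(u)ε(v)=1·0, αω(v)=-4·0, βω(u)=2·1; sum ≡ 0  ⇒  +1.
(a,b)_5: α=0, u≡2; β=-2, v≡3 (mod 5); (2|5)=-1, (3|5)=-1; sign (−1)^0·-1^-2·-1^0 = +1.
(a,b)_3: α=2, u≡1; β=-2, v≡1 (mod 3); (1|3)=+1, (1|3)=+1; sign (−1)^0·+1^-2·+1^2 = +1.
(a,b)_∞: sgn(555427)=+, sgn(12673)=+, so +1.
|Ram(555427, 12673)| = 2, even; anisotropic at {23, 29}.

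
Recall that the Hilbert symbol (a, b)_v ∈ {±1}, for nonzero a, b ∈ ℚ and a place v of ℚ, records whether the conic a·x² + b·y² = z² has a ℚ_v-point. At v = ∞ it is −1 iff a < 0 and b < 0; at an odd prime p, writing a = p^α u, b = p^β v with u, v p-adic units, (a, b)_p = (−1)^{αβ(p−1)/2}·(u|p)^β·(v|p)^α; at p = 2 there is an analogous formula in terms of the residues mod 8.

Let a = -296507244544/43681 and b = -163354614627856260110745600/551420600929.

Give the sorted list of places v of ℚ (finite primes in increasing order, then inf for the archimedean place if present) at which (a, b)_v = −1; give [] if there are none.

Mod squares: a ≡ -369334, b ≡ -31. Check v ∈ {∞, 2, 3, 5, 7, 11, 17, 19, 23, 31, 37}.
v=∞: -369334 < 0 and -31 < 0  ⇒  (a,b)_∞ = -1.
v=5: a=5^0·(≡1), b=5^2·(≡4) mod 5; (1|5)=+1, (4|5)=+1; (−1)^{0·2·2}·(+1)^2·(+1)^0 = +1.
v=3: a=3^0·(≡2), b=3^2·(≡2) mod 3; (2|3)=-1, (2|3)=-1; (−1)^{0·2·1}·(-1)^2·(-1)^0 = +1.
v=37: a=37^1·(≡5), b=37^2·(≡8) mod 37; (5|37)=-1, (8|37)=-1; (−1)^{1·2·18}·(-1)^2·(-1)^1 = -1.
v=19: a=19^-2·(≡9), b=19^-4·(≡4) mod 19; (9|19)=+1, (4|19)=+1; (−1)^{-2·-4·9}·(+1)^-4·(+1)^-2 = +1.
v=31: a=31^1·(≡17), b=31^1·(≡29) mod 31; (17|31)=-1, (29|31)=-1; (−1)^{1·1·15}·(-1)^1·(-1)^1 = -1.
v=23: a=23^1·(≡22), b=23^2·(≡7) mod 23; (22|23)=-1, (7|23)=-1; (−1)^{1·2·11}·(-1)^2·(-1)^1 = -1.
v=7: a=7^3·(≡2), b=7^6·(≡2) mod 7; (2|7)=+1, (2|7)=+1; (−1)^{3·6·3}·(+1)^6·(+1)^3 = +1.
v=2: v_2(a)=15, v_2(b)=38; units ≡ 5, 1 (mod 8); ε·ε+αω+βω = 0·0+15·0+38·1 ≡ 0  ⇒  (a,b)_2 = +1.
v=11: a=11^-2·(≡8), b=11^-4·(≡6) mod 11; (8|11)=-1, (6|11)=-1; (−1)^{-2·-4·5}·(-1)^-4·(-1)^-2 = +1.
v=17: a=17^0·(≡8), b=17^-2·(≡6) mod 17; (8|17)=+1, (6|17)=-1; (−1)^{0·-2·8}·(+1)^-2·(-1)^0 = +1.
Ram(-369334, -31) = {23, 31, 37, ∞}; no ℚ_23-point on the conic.

[23, 31, 37, inf]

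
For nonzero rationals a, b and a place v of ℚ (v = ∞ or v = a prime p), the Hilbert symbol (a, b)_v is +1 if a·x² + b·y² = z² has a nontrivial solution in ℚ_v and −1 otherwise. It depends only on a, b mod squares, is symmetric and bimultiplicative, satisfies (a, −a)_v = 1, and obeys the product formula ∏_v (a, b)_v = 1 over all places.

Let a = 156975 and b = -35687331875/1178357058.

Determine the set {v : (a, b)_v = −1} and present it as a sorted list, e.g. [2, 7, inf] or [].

Mod squares: a ≡ 6279, b ≡ -598. Check v ∈ {∞, 2, 3, 5, 7, 13, 19, 23, 29, 31}.
v=13: a=13^1·(≡11), b=13^1·(≡11) mod 13; (11|13)=-1, (11|13)=-1; (−1)^{1·1·6}·(-1)^1·(-1)^1 = +1.
v=29: a=29^0·(≡27), b=29^-2·(≡11) mod 29; (27|29)=-1, (11|29)=-1; (−1)^{0·-2·14}·(-1)^-2·(-1)^0 = +1.
v=23: a=23^1·(≡17), b=23^3·(≡5) mod 23; (17|23)=-1, (5|23)=-1; (−1)^{1·3·11}·(-1)^3·(-1)^1 = -1.
v=2: v_2(a)=0, v_2(b)=-1; units ≡ 7, 5 (mod 8); ε·ε+αω+βω = 1·0+0·1+-1·0 ≡ 0  ⇒  (a,b)_2 = +1.
v=∞: 6279 > 0 and -598 < 0  ⇒  (a,b)_∞ = +1.
v=31: a=31^0·(≡22), b=31^-2·(≡23) mod 31; (22|31)=-1, (23|31)=-1; (−1)^{0·-2·15}·(-1)^-2·(-1)^0 = +1.
v=19: a=19^0·(≡16), b=19^2·(≡3) mod 19; (16|19)=+1, (3|19)=-1; (−1)^{0·2·9}·(+1)^2·(-1)^0 = +1.
v=3: a=3^1·(≡2), b=3^-6·(≡2) mod 3; (2|3)=-1, (2|3)=-1; (−1)^{1·-6·1}·(-1)^-6·(-1)^1 = -1.
v=7: a=7^1·(≡4), b=7^0·(≡2) mod 7; (4|7)=+1, (2|7)=+1; (−1)^{1·0·3}·(+1)^0·(+1)^1 = +1.
v=5: a=5^2·(≡4), b=5^4·(≡3) mod 5; (4|5)=+1, (3|5)=-1; (−1)^{2·4·2}·(+1)^4·(-1)^2 = +1.
Ram(6279, -598) = {3, 23}; no ℚ_3-point on the conic.

[3, 23]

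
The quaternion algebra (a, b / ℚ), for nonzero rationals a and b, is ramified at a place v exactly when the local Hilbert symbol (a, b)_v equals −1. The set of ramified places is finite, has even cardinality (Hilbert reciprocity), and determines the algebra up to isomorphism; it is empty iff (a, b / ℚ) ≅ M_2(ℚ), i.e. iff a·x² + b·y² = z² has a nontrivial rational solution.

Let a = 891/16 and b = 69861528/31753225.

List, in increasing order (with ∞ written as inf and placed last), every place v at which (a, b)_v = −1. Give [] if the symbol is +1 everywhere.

Mod squares: a ≡ 11, b ≡ 22. Check v ∈ {∞, 2, 3, 5, 7, 11, 23}.
v=11: a=11^1·(≡3), b=11^3·(≡2) mod 11; (3|11)=+1, (2|11)=-1; (−1)^{1·3·5}·(+1)^3·(-1)^1 = +1.
v=∞: 11 > 0 and 22 > 0  ⇒  (a,b)_∞ = +1.
v=5: a=5^0·(≡1), b=5^-2·(≡2) mod 5; (1|5)=+1, (2|5)=-1; (−1)^{0·-2·2}·(+1)^-2·(-1)^0 = +1.
v=23: a=23^0·(≡14), b=23^-2·(≡15) mod 23; (14|23)=-1, (15|23)=-1; (−1)^{0·-2·11}·(-1)^-2·(-1)^0 = +1.
v=7: a=7^0·(≡1), b=7^-4·(≡1) mod 7; (1|7)=+1, (1|7)=+1; (−1)^{0·-4·3}·(+1)^-4·(+1)^0 = +1.
v=2: v_2(a)=-4, v_2(b)=3; units ≡ 3, 3 (mod 8); ε·ε+αω+βω = 1·1+-4·1+3·1 ≡ 0  ⇒  (a,b)_2 = +1.
v=3: a=3^4·(≡2), b=3^8·(≡1) mod 3; (2|3)=-1, (1|3)=+1; (−1)^{4·8·1}·(-1)^8·(+1)^4 = +1.
Ram(a, b) = ∅: the form 11·x² + 22·y² − z² is isotropic over every ℚ_v, so by Hasse–Minkowski it is isotropic over ℚ.

[]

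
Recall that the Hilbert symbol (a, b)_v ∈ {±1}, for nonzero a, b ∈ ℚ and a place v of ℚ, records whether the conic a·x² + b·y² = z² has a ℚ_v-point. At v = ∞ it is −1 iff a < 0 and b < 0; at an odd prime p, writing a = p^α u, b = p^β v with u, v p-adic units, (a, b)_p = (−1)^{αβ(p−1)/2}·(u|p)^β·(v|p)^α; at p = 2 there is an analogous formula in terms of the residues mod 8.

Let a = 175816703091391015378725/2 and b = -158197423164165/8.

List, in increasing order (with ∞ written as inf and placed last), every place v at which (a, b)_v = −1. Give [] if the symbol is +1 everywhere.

[5, 7, 11, 19]

Mod squares: a ≡ 12122, b ≡ -2170. Check v ∈ {∞, 2, 3, 5, 7, 11, 13, 19, 29, 31}.
v=11: a=11^3·(≡2), b=11^2·(≡10) mod 11; (2|11)=-1, (10|11)=-1; (−1)^{3·2·5}·(-1)^2·(-1)^3 = -1.
v=3: a=3^4·(≡2), b=3^4·(≡2) mod 3; (2|3)=-1, (2|3)=-1; (−1)^{4·4·1}·(-1)^4·(-1)^4 = +1.
v=7: a=7^4·(≡5), b=7^3·(≡3) mod 7; (5|7)=-1, (3|7)=-1; (−1)^{4·3·3}·(-1)^3·(-1)^4 = -1.
v=2: v_2(a)=-1, v_2(b)=-3; units ≡ 5, 3 (mod 8); ε·ε+αω+βω = 0·1+-1·1+-3·1 ≡ 0  ⇒  (a,b)_2 = +1.
v=5: a=5^2·(≡2), b=5^1·(≡4) mod 5; (2|5)=-1, (4|5)=+1; (−1)^{2·1·2}·(-1)^1·(+1)^2 = -1.
v=31: a=31^2·(≡14), b=31^1·(≡27) mod 31; (14|31)=+1, (27|31)=-1; (−1)^{2·1·15}·(+1)^1·(-1)^2 = +1.
v=19: a=19^3·(≡1), b=19^2·(≡8) mod 19; (1|19)=+1, (8|19)=-1; (−1)^{3·2·9}·(+1)^2·(-1)^3 = -1.
v=13: a=13^2·(≡7), b=13^0·(≡12) mod 13; (7|13)=-1, (12|13)=+1; (−1)^{2·0·6}·(-1)^0·(+1)^2 = +1.
v=∞: 12122 > 0 and -2170 < 0  ⇒  (a,b)_∞ = +1.
v=29: a=29^3·(≡15), b=29^2·(≡13) mod 29; (15|29)=-1, (13|29)=+1; (−1)^{3·2·14}·(-1)^2·(+1)^3 = +1.
Ram(12122, -2170) = {5, 7, 11, 19}; no ℚ_5-point on the conic.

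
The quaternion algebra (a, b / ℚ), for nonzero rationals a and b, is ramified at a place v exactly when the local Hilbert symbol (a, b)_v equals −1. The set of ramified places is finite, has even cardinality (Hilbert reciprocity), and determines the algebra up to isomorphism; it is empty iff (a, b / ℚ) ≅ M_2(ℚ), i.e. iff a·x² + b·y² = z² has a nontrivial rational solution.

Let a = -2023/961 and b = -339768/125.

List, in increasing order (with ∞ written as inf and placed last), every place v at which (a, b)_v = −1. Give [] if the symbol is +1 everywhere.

[3, 5, 13, inf]

(a, b) ≡ (-7, -390) mod (ℚ^×)²; places V = {2, 3, 5, 7, 11, 13, 17, 31, ∞}.
(a,b)_∞: sgn(-7)=−, sgn(-390)=−, so -1.
(a,b)_5: α=0, u≡2; β=-3, v≡2 (mod 5); (2|5)=-1, (2|5)=-1; sign (−1)^0·-1^-3·-1^0 = -1.
(a,b)_13: α=0, u≡8; β=1, v≡9 (mod 13); (8|13)=-1, (9|13)=+1; sign (−1)^0·-1^1·+1^0 = -1.
(a,b)_31: α=-2, u≡23; β=0, v≡23 (mod 31); (23|31)=-1, (23|31)=-1; sign (−1)^0·-1^0·-1^-2 = +1.
(a,b)_11: α=0, u≡3; β=2, v≡2 (mod 11); (3|11)=+1, (2|11)=-1; sign (−1)^0·+1^2·-1^0 = +1.
(a,b)_3: α=0, u≡2; β=3, v≡2 (mod 3); (2|3)=-1, (2|3)=-1; sign (−1)^0·-1^3·-1^0 = -1.
(a,b)_2: α=0, β=3; u≡1, v≡5 (mod 8); ε(u)ε(v)=0·0, αω(v)=0·1, βω(u)=3·0; sum ≡ 0  ⇒  +1.
(a,b)_17: α=2, u≡3; β=0, v≡16 (mod 17); (3|17)=-1, (16|17)=+1; sign (−1)^0·-1^0·+1^2 = +1.
(a,b)_7: α=1, u≡6; β=0, v≡2 (mod 7); (6|7)=-1, (2|7)=+1; sign (−1)^0·-1^0·+1^1 = +1.
Ram(-7, -390) = {3, 5, 13, ∞}; no ℚ_3-point on the conic.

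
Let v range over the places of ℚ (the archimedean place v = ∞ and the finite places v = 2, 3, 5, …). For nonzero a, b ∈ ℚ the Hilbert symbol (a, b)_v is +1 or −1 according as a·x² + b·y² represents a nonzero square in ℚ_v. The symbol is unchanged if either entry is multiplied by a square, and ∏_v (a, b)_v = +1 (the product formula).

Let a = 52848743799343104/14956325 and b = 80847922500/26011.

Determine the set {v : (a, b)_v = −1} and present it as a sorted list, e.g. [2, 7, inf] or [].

(a, b) ≡ (1273418, 93651) mod (ℚ^×)²; places V = {2, 3, 5, 19, 23, 31, 37, 47, 53, ∞}.
(a,b)_5: α=-2, u≡3; β=4, v≡1 (mod 5); (3|5)=-1, (1|5)=+1; sign (−1)^0·-1^4·+1^-2 = +1.
(a,b)_37: α=-2, u≡4; β=-2, v≡36 (mod 37); (4|37)=+1, (36|37)=+1; sign (−1)^0·+1^-2·+1^-2 = +1.
(a,b)_2: α=11, β=2; u≡5, v≡3 (mod 8); ε(u)ε(v)=0·1, αω(v)=11·1, βω(u)=2·1; sum ≡ 1  ⇒  -1.
(a,b)_47: α=1, u≡39; β=0, v≡9 (mod 47); (39|47)=-1, (9|47)=+1; sign (−1)^0·-1^0·+1^1 = +1.
(a,b)_31: α=3, u≡13; β=1, v≡25 (mod 31); (13|31)=-1, (25|31)=+1; sign (−1)^1·-1^1·+1^3 = +1.
(a,b)_23: α=-1, u≡19; β=0, v≡9 (mod 23); (19|23)=-1, (9|23)=+1; sign (−1)^0·-1^0·+1^-1 = +1.
(a,b)_53: α=2, u≡44; β=1, v≡12 (mod 53); (44|53)=+1, (12|53)=-1; sign (−1)^0·+1^1·-1^2 = +1.
(a,b)_19: α=-1, u≡11; β=-1, v≡15 (mod 19); (11|19)=+1, (15|19)=-1; sign (−1)^1·+1^-1·-1^-1 = +1.
(a,b)_∞: sgn(1273418)=+, sgn(93651)=+, so +1.
(a,b)_3: α=8, u≡2; β=9, v≡2 (mod 3); (2|3)=-1, (2|3)=-1; sign (−1)^0·-1^9·-1^8 = -1.
(1273418, 93651 / ℚ) ramifies at {2, 3}: a division algebra.

[2, 3]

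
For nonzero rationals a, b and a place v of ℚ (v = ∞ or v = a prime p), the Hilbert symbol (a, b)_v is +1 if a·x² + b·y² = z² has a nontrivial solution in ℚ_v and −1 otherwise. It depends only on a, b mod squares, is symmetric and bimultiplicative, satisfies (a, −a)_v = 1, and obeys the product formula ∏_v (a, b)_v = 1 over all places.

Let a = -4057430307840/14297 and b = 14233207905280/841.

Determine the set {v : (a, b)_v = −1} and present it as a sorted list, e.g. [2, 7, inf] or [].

Mod squares: a ≡ -18445, b ≡ 34255. Check v ∈ {∞, 2, 3, 5, 7, 13, 17, 29, 31}.
v=∞: -18445 < 0 and 34255 > 0  ⇒  (a,b)_∞ = +1.
v=3: a=3^2·(≡2), b=3^0·(≡1) mod 3; (2|3)=-1, (1|3)=+1; (−1)^{2·0·1}·(-1)^0·(+1)^2 = +1.
v=13: a=13^2·(≡8), b=13^3·(≡12) mod 13; (8|13)=-1, (12|13)=+1; (−1)^{2·3·6}·(-1)^3·(+1)^2 = -1.
v=29: a=29^-2·(≡23), b=29^-2·(≡25) mod 29; (23|29)=+1, (25|29)=+1; (−1)^{-2·-2·14}·(+1)^-2·(+1)^-2 = +1.
v=5: a=5^1·(≡1), b=5^1·(≡1) mod 5; (1|5)=+1, (1|5)=+1; (−1)^{1·1·2}·(+1)^1·(+1)^1 = +1.
v=2: v_2(a)=10, v_2(b)=10; units ≡ 3, 7 (mod 8); ε·ε+αω+βω = 1·1+10·0+10·1 ≡ 1  ⇒  (a,b)_2 = -1.
v=17: a=17^-1·(≡14), b=17^1·(≡16) mod 17; (14|17)=-1, (16|17)=+1; (−1)^{-1·1·8}·(-1)^1·(+1)^-1 = -1.
v=31: a=31^1·(≡2), b=31^1·(≡19) mod 31; (2|31)=+1, (19|31)=+1; (−1)^{1·1·15}·(+1)^1·(+1)^1 = -1.
v=7: a=7^5·(≡1), b=7^4·(≡1) mod 7; (1|7)=+1, (1|7)=+1; (−1)^{5·4·3}·(+1)^4·(+1)^5 = +1.
Ram(-18445, 34255) = {2, 13, 17, 31}; no ℚ_2-point on the conic.

[2, 13, 17, 31]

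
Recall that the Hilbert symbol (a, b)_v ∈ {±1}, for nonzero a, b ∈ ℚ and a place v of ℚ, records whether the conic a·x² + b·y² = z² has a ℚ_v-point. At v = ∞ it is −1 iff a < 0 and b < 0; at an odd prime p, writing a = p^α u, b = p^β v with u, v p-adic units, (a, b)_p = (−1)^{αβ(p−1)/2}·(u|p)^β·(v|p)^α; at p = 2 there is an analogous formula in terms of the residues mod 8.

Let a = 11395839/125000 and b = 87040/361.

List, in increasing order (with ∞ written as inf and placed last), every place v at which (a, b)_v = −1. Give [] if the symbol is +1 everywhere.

[2, 5]

(a, b) ≡ (798, 85) mod (ℚ^×)²; places V = {2, 3, 5, 7, 13, 17, 19, ∞}.
(a,b)_17: α=0, u≡9; β=1, v≡5 (mod 17); (9|17)=+1, (5|17)=-1; sign (−1)^0·+1^1·-1^0 = +1.
(a,b)_13: α=4, u≡7; β=0, v≡7 (mod 13); (7|13)=-1, (7|13)=-1; sign (−1)^0·-1^0·-1^4 = +1.
(a,b)_7: α=1, u≡1; β=0, v≡4 (mod 7); (1|7)=+1, (4|7)=+1; sign (−1)^0·+1^0·+1^1 = +1.
(a,b)_19: α=1, u≡11; β=-2, v≡1 (mod 19); (11|19)=+1, (1|19)=+1; sign (−1)^0·+1^-2·+1^1 = +1.
(a,b)_∞: sgn(798)=+, sgn(85)=+, so +1.
(a,b)_5: α=-6, u≡3; β=1, v≡3 (mod 5); (3|5)=-1, (3|5)=-1; sign (−1)^0·-1^1·-1^-6 = -1.
(a,b)_3: α=1, u≡2; β=0, v≡1 (mod 3); (2|3)=-1, (1|3)=+1; sign (−1)^0·-1^0·+1^1 = +1.
(a,b)_2: α=-3, β=10; u≡7, v≡5 (mod 8); ε(u)ε(v)=1·0, αω(v)=-3·1, βω(u)=10·0; sum ≡ 1  ⇒  -1.
Ram(798, 85) = {2, 5}; no ℚ_2-point on the conic.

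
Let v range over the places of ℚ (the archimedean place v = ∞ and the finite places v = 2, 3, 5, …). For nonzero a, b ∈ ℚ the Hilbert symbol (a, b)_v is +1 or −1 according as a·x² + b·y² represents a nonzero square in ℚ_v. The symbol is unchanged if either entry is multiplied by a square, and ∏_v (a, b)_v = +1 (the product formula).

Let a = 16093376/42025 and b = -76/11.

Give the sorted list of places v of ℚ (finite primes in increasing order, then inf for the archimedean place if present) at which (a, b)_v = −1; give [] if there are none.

[2, 11, 19, 23]

(a, b) ≡ (299, -209) mod (ℚ^×)²; places V = {2, 5, 11, 13, 19, 23, 29, 41, ∞}.
(a,b)_2: α=6, β=2; u≡3, v≡7 (mod 8); ε(u)ε(v)=1·1, αω(v)=6·0, βω(u)=2·1; sum ≡ 1  ⇒  -1.
(a,b)_5: α=-2, u≡1; β=0, v≡4 (mod 5); (1|5)=+1, (4|5)=+1; sign (−1)^0·+1^0·+1^-2 = +1.
(a,b)_23: α=1, u≡13; β=0, v≡14 (mod 23); (13|23)=+1, (14|23)=-1; sign (−1)^0·+1^0·-1^1 = -1.
(a,b)_29: α=2, u≡28; β=0, v≡1 (mod 29); (28|29)=+1, (1|29)=+1; sign (−1)^0·+1^0·+1^2 = +1.
(a,b)_13: α=1, u≡3; β=0, v≡12 (mod 13); (3|13)=+1, (12|13)=+1; sign (−1)^0·+1^0·+1^1 = +1.
(a,b)_11: α=0, u≡7; β=-1, v≡1 (mod 11); (7|11)=-1, (1|11)=+1; sign (−1)^0·-1^-1·+1^0 = -1.
(a,b)_41: α=-2, u≡17; β=0, v≡8 (mod 41); (17|41)=-1, (8|41)=+1; sign (−1)^0·-1^0·+1^-2 = +1.
(a,b)_∞: sgn(299)=+, sgn(-209)=−, so +1.
(a,b)_19: α=0, u≡14; β=1, v≡10 (mod 19); (14|19)=-1, (10|19)=-1; sign (−1)^0·-1^1·-1^0 = -1.
(299, -209 / ℚ) ramifies at {2, 11, 19, 23}: a division algebra.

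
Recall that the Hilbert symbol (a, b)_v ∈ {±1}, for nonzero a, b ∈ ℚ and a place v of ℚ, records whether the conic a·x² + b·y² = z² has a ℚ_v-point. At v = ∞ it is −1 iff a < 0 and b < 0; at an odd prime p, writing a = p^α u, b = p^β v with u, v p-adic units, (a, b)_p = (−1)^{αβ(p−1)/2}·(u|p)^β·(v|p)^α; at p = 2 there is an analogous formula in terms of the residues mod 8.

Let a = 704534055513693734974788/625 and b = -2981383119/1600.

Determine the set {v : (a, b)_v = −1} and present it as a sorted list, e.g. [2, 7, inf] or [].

(a, b) ≡ (7657, -101959) mod (ℚ^×)²; places V = {2, 3, 5, 11, 13, 19, 23, 31, 37, ∞}.
(a,b)_13: α=3, u≡12; β=1, v≡10 (mod 13); (12|13)=+1, (10|13)=+1; sign (−1)^0·+1^1·+1^3 = +1.
(a,b)_5: α=-4, u≡3; β=-2, v≡4 (mod 5); (3|5)=-1, (4|5)=+1; sign (−1)^0·-1^-2·+1^-4 = +1.
(a,b)_11: α=2, u≡1; β=1, v≡9 (mod 11); (1|11)=+1, (9|11)=+1; sign (−1)^0·+1^1·+1^2 = +1.
(a,b)_19: α=5, u≡1; β=2, v≡8 (mod 19); (1|19)=+1, (8|19)=-1; sign (−1)^0·+1^2·-1^5 = -1.
(a,b)_37: α=2, u≡18; β=0, v≡20 (mod 37); (18|37)=-1, (20|37)=-1; sign (−1)^0·-1^0·-1^2 = +1.
(a,b)_∞: sgn(7657)=+, sgn(-101959)=−, so +1.
(a,b)_3: α=8, u≡1; β=4, v≡2 (mod 3); (1|3)=+1, (2|3)=-1; sign (−1)^0·+1^4·-1^8 = +1.
(a,b)_31: α=3, u≡26; β=1, v≡2 (mod 31); (26|31)=-1, (2|31)=+1; sign (−1)^1·-1^1·+1^3 = +1.
(a,b)_2: α=2, β=-6; u≡1, v≡1 (mod 8); ε(u)ε(v)=0·0, αω(v)=2·0, βω(u)=-6·0; sum ≡ 0  ⇒  +1.
(a,b)_23: α=0, u≡19; β=1, v≡9 (mod 23); (19|23)=-1, (9|23)=+1; sign (−1)^0·-1^1·+1^0 = -1.
(7657, -101959 / ℚ) ramifies at {19, 23}: a division algebra.

[19, 23]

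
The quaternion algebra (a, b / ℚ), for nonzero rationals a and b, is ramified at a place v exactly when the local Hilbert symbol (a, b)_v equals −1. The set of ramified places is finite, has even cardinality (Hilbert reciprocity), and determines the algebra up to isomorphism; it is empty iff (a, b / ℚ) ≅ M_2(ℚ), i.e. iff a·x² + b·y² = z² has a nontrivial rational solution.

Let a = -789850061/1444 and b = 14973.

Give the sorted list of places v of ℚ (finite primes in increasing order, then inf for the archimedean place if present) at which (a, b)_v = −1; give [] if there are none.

(a, b) ≡ (-95381, 14973) mod (ℚ^×)²; places V = {2, 3, 7, 11, 13, 19, 23, 29, 31, ∞}.
(a,b)_23: α=1, u≡6; β=1, v≡7 (mod 23); (6|23)=+1, (7|23)=-1; sign (−1)^1·+1^1·-1^1 = +1.
(a,b)_19: α=-2, u≡15; β=0, v≡1 (mod 19); (15|19)=-1, (1|19)=+1; sign (−1)^0·-1^0·+1^-2 = +1.
(a,b)_7: α=2, u≡4; β=1, v≡4 (mod 7); (4|7)=+1, (4|7)=+1; sign (−1)^0·+1^1·+1^2 = +1.
(a,b)_∞: sgn(-95381)=−, sgn(14973)=+, so +1.
(a,b)_3: α=0, u≡1; β=1, v≡2 (mod 3); (1|3)=+1, (2|3)=-1; sign (−1)^0·+1^1·-1^0 = +1.
(a,b)_2: α=-2, β=0; u≡3, v≡5 (mod 8); ε(u)ε(v)=1·0, αω(v)=-2·1, βω(u)=0·1; sum ≡ 0  ⇒  +1.
(a,b)_29: α=1, u≡3; β=0, v≡9 (mod 29); (3|29)=-1, (9|29)=+1; sign (−1)^0·-1^0·+1^1 = +1.
(a,b)_31: α=0, u≡22; β=1, v≡18 (mod 31); (22|31)=-1, (18|31)=+1; sign (−1)^0·-1^1·+1^0 = -1.
(a,b)_11: α=1, u≡2; β=0, v≡2 (mod 11); (2|11)=-1, (2|11)=-1; sign (−1)^0·-1^0·-1^1 = -1.
(a,b)_13: α=3, u≡2; β=0, v≡10 (mod 13); (2|13)=-1, (10|13)=+1; sign (−1)^0·-1^0·+1^3 = +1.
Ram(-95381, 14973) = {11, 31}; no ℚ_11-point on the conic.

[11, 31]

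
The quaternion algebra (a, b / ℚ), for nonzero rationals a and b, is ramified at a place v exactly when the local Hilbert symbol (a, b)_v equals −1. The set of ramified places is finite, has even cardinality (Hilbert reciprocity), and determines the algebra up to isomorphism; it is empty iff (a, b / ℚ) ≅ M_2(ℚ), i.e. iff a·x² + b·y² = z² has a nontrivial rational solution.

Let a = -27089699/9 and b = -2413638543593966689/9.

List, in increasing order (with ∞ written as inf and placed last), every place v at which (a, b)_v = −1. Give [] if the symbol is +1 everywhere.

(a, b) ≡ (-299, -3289) mod (ℚ^×)²; places V = {2, 3, 7, 11, 13, 23, 43, ∞}.
(a,b)_11: α=0, u≡5; β=1, v≡1 (mod 11); (5|11)=+1, (1|11)=+1; sign (−1)^0·+1^1·+1^0 = +1.
(a,b)_23: α=1, u≡7; β=3, v≡3 (mod 23); (7|23)=-1, (3|23)=+1; sign (−1)^1·-1^3·+1^1 = +1.
(a,b)_43: α=2, u≡30; β=4, v≡8 (mod 43); (30|43)=-1, (8|43)=-1; sign (−1)^0·-1^4·-1^2 = +1.
(a,b)_∞: sgn(-299)=−, sgn(-3289)=−, so -1.
(a,b)_3: α=-2, u≡1; β=-2, v≡2 (mod 3); (1|3)=+1, (2|3)=-1; sign (−1)^0·+1^-2·-1^-2 = +1.
(a,b)_13: α=1, u≡10; β=3, v≡8 (mod 13); (10|13)=+1, (8|13)=-1; sign (−1)^0·+1^3·-1^1 = -1.
(a,b)_7: α=2, u≡1; β=4, v≡2 (mod 7); (1|7)=+1, (2|7)=+1; sign (−1)^0·+1^4·+1^2 = +1.
(a,b)_2: α=0, β=0; u≡5, v≡7 (mod 8); ε(u)ε(v)=0·1, αω(v)=0·0, βω(u)=0·1; sum ≡ 0  ⇒  +1.
(-299, -3289 / ℚ) ramifies at {13, ∞}: a division algebra.

[13, inf]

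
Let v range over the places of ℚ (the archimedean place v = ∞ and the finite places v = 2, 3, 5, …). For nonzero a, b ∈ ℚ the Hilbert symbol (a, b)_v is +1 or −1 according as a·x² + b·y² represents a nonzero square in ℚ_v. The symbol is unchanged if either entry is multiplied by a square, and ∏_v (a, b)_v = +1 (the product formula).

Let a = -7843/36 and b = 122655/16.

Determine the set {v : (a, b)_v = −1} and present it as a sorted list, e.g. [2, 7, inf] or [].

(a, b) ≡ (-7843, 122655) mod (ℚ^×)²; places V = {2, 3, 5, 11, 13, 17, 23, 31, 37, ∞}.
(a,b)_31: α=1, u≡30; β=0, v≡7 (mod 31); (30|31)=-1, (7|31)=+1; sign (−1)^0·-1^0·+1^1 = +1.
(a,b)_23: α=1, u≡18; β=0, v≡17 (mod 23); (18|23)=+1, (17|23)=-1; sign (−1)^0·+1^0·-1^1 = -1.
(a,b)_∞: sgn(-7843)=−, sgn(122655)=+, so +1.
(a,b)_13: α=0, u≡10; β=1, v≡12 (mod 13); (10|13)=+1, (12|13)=+1; sign (−1)^0·+1^1·+1^0 = +1.
(a,b)_17: α=0, u≡14; β=1, v≡10 (mod 17); (14|17)=-1, (10|17)=-1; sign (−1)^0·-1^1·-1^0 = -1.
(a,b)_37: α=0, u≡36; β=1, v≡6 (mod 37); (36|37)=+1, (6|37)=-1; sign (−1)^0·+1^1·-1^0 = +1.
(a,b)_3: α=-2, u≡2; β=1, v≡1 (mod 3); (2|3)=-1, (1|3)=+1; sign (−1)^0·-1^1·+1^-2 = -1.
(a,b)_5: α=0, u≡2; β=1, v≡1 (mod 5); (2|5)=-1, (1|5)=+1; sign (−1)^0·-1^1·+1^0 = -1.
(a,b)_2: α=-2, β=-4; u≡5, v≡7 (mod 8); ε(u)ε(v)=0·1, αω(v)=-2·0, βω(u)=-4·1; sum ≡ 0  ⇒  +1.
(a,b)_11: α=1, u≡8; β=0, v≡1 (mod 11); (8|11)=-1, (1|11)=+1; sign (−1)^0·-1^0·+1^1 = +1.
|Ram(-7843, 122655)| = 4, even; anisotropic at {3, 5, 17, 23}.

[3, 5, 17, 23]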